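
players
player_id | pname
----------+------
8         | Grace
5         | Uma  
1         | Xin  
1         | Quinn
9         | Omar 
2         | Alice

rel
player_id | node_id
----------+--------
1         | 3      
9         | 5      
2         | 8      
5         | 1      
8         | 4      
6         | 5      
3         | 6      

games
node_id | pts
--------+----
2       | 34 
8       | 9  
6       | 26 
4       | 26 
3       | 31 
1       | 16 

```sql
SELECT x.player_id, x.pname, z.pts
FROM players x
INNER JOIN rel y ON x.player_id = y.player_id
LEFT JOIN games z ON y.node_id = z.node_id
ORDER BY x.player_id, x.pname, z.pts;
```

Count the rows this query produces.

6

Evaluate left to right. First `players x INNER JOIN rel y` on player_id: 6 row(s).
Then LEFT JOIN `games z` on node_id: each of those 6 rows is kept; rows whose y.node_id has no match in z get NULL for z's columns.
Result: 6 row(s).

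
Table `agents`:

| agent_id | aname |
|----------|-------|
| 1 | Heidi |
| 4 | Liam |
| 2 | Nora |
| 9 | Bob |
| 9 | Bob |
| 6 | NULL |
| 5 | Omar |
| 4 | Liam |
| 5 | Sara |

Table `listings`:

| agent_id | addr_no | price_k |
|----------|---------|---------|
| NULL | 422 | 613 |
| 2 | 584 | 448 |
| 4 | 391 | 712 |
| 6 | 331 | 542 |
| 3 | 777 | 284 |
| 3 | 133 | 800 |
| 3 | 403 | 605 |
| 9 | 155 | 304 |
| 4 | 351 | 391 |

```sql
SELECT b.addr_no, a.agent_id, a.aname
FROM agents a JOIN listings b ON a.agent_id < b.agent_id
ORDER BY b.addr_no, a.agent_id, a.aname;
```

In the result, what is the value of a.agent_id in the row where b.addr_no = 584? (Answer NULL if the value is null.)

1

INNER JOIN keeps only pairs where the ON condition holds.
Matching on a.agent_id < b.agent_id. A NULL in a compared column never satisfies the condition.
- a row (agent_id=1): matches 8 b row(s) → 8 output row(s).
- a row (agent_id=4): matches 2 b row(s) → 2 output row(s).
- a row (agent_id=2): matches 7 b row(s) → 7 output row(s).
- a row (agent_id=9): no match → dropped.
- a row (agent_id=9): no match → dropped.
- a row (agent_id=6): matches 1 b row(s) → 1 output row(s).
- a row (agent_id=5): matches 2 b row(s) → 2 output row(s).
- a row (agent_id=4): matches 2 b row(s) → 2 output row(s).
- a row (agent_id=5): matches 2 b row(s) → 2 output row(s).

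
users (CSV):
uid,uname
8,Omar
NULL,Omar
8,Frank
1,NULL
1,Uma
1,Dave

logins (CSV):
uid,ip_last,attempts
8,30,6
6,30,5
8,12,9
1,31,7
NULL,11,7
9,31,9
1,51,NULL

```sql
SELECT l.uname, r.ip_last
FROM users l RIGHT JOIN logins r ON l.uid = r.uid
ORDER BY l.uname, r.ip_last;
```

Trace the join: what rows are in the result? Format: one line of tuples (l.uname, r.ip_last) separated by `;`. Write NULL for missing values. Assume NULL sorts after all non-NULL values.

RIGHT JOIN keeps every row from `logins`; unmatched rows get NULL for `users`'s columns.
Matching on l.uid = r.uid. A NULL in a compared column never satisfies the condition.
Matched pairs: 10; unmatched r rows kept: 3.

(Dave, 31); (Dave, 51); (Frank, 12); (Frank, 30); (Omar, 12); (Omar, 30); (Uma, 31); (Uma, 51); (NULL, 11); (NULL, 30); (NULL, 31); (NULL, 31); (NULL, 51)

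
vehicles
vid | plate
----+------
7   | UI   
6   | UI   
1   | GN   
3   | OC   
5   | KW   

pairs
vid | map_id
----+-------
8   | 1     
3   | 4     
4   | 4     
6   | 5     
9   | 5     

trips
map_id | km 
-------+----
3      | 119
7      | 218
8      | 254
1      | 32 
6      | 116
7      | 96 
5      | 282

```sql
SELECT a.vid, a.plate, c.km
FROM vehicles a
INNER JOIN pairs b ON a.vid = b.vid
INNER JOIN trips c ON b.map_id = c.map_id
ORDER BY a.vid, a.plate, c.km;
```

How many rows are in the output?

1

Evaluate left to right. First `vehicles a INNER JOIN pairs b` on vid: 2 row(s).
Then INNER JOIN `trips c` on map_id: keep only rows whose b.map_id appears in c.
Result: 1 row(s).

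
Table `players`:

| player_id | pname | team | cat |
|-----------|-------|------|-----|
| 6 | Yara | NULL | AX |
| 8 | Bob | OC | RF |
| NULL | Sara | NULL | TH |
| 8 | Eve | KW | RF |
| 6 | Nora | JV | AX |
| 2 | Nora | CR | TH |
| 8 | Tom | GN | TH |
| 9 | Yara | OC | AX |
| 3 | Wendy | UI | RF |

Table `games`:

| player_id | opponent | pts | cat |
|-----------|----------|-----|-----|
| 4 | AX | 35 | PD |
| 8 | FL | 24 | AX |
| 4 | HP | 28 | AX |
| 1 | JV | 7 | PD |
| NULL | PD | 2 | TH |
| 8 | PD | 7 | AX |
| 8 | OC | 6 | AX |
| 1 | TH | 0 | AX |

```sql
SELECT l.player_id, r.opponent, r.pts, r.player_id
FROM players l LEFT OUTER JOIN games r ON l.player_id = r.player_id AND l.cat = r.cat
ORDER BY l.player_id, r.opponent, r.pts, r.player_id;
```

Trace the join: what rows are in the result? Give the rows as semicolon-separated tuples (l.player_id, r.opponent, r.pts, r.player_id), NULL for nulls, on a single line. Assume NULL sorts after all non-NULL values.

(2, NULL, NULL, NULL); (3, NULL, NULL, NULL); (6, NULL, NULL, NULL); (6, NULL, NULL, NULL); (8, NULL, NULL, NULL); (8, NULL, NULL, NULL); (8, NULL, NULL, NULL); (9, NULL, NULL, NULL); (NULL, NULL, NULL, NULL)

LEFT JOIN keeps every row from `players`; unmatched rows get NULL for `games`'s columns.
Matching on l.player_id = r.player_id AND l.cat = r.cat. A NULL in a compared column never satisfies the condition.
- l (player_id=6, cat=AX) has no partner → padded with NULL.
- l (player_id=8, cat=RF) has no partner → padded with NULL.
- l (player_id=NULL, cat=TH) has no partner → padded with NULL.
- l (player_id=8, cat=RF) has no partner → padded with NULL.
- l (player_id=6, cat=AX) has no partner → padded with NULL.
- l (player_id=2, cat=TH) has no partner → padded with NULL.
- l (player_id=8, cat=TH) has no partner → padded with NULL.
- l (player_id=9, cat=AX) has no partner → padded with NULL.
- l (player_id=3, cat=RF) has no partner → padded with NULL.
After projecting and ordering:
l.player_id | r.opponent | r.pts | r.player_id
2 | NULL | NULL | NULL
3 | NULL | NULL | NULL
6 | NULL | NULL | NULL
6 | NULL | NULL | NULL
8 | NULL | NULL | NULL
8 | NULL | NULL | NULL
8 | NULL | NULL | NULL
9 | NULL | NULL | NULL
NULL | NULL | NULL | NULL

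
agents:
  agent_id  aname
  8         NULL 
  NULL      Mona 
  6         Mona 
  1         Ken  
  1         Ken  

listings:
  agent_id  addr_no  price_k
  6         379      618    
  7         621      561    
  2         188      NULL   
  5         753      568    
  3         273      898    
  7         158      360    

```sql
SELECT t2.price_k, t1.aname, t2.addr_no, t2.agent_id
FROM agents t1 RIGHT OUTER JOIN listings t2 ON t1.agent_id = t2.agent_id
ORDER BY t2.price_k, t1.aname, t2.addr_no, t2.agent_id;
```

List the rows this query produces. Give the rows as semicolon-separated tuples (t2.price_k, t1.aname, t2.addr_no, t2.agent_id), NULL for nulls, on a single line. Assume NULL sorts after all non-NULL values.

RIGHT JOIN keeps every row from `listings`; unmatched rows get NULL for `agents`'s columns.
Matching on t1.agent_id = t2.agent_id. A NULL in a compared column never satisfies the condition.
Matched pairs: 1; unmatched t2 rows kept: 5.

(360, NULL, 158, 7); (561, NULL, 621, 7); (568, NULL, 753, 5); (618, Mona, 379, 6); (898, NULL, 273, 3); (NULL, NULL, 188, 2)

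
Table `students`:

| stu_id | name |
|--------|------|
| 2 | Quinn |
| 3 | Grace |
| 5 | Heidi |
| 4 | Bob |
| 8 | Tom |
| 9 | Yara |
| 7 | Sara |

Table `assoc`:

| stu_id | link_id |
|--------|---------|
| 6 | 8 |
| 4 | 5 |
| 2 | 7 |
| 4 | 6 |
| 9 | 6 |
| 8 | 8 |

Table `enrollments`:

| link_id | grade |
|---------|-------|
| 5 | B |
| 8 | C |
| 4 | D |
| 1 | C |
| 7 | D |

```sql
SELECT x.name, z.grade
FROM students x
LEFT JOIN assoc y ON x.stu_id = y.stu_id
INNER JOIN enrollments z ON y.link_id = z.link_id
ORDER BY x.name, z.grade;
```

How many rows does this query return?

3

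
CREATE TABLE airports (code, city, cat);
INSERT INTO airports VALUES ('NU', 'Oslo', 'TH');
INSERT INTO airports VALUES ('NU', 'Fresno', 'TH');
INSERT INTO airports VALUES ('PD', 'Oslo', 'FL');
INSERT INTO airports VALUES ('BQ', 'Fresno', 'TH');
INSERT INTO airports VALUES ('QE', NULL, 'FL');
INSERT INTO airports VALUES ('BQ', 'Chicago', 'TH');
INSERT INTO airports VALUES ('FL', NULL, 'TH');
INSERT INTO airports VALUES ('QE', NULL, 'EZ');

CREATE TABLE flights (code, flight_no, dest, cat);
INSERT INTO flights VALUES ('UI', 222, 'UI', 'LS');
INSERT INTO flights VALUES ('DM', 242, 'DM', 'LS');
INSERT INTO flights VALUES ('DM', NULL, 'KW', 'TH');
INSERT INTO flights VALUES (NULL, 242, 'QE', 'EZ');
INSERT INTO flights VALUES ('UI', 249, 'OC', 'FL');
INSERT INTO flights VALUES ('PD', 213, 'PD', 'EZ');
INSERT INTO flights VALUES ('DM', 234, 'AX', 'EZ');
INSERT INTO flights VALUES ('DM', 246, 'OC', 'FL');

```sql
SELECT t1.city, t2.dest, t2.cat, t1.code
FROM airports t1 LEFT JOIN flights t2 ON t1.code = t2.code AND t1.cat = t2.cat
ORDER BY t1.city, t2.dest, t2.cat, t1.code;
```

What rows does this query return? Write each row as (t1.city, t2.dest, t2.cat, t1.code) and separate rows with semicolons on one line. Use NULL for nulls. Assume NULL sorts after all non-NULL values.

(Chicago, NULL, NULL, BQ); (Fresno, NULL, NULL, BQ); (Fresno, NULL, NULL, NU); (Oslo, NULL, NULL, NU); (Oslo, NULL, NULL, PD); (NULL, NULL, NULL, FL); (NULL, NULL, NULL, QE); (NULL, NULL, NULL, QE)

LEFT JOIN keeps every row from `airports`; unmatched rows get NULL for `flights`'s columns.
Matching on t1.code = t2.code AND t1.cat = t2.cat. A NULL in a compared column never satisfies the condition.
- code=NU, cat=TH: no t2 row matches, row kept with t2 columns NULL.
- code=NU, cat=TH: no t2 row matches, row kept with t2 columns NULL.
- code=PD, cat=FL: no t2 row matches, row kept with t2 columns NULL.
- code=BQ, cat=TH: no t2 row matches, row kept with t2 columns NULL.
- code=QE, cat=FL: no t2 row matches, row kept with t2 columns NULL.
- code=BQ, cat=TH: no t2 row matches, row kept with t2 columns NULL.
- code=FL, cat=TH: no t2 row matches, row kept with t2 columns NULL.
- code=QE, cat=EZ: no t2 row matches, row kept with t2 columns NULL.
After projecting and ordering:
t1.city | t2.dest | t2.cat | t1.code
Chicago | NULL | NULL | BQ
Fresno | NULL | NULL | BQ
Fresno | NULL | NULL | NU
Oslo | NULL | NULL | NU
Oslo | NULL | NULL | PD
NULL | NULL | NULL | FL
NULL | NULL | NULL | QE
NULL | NULL | NULL | QE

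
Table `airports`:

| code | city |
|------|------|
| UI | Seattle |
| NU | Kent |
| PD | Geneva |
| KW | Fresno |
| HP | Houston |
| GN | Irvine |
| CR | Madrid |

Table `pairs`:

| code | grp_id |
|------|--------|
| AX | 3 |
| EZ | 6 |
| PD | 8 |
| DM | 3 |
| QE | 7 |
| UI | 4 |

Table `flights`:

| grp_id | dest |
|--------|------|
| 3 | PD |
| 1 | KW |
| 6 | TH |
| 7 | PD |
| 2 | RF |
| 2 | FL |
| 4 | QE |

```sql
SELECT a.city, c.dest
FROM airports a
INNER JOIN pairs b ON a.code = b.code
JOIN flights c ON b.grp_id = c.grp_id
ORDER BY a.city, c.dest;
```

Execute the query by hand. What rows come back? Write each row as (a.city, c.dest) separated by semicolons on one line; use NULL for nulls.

(Seattle, QE)

Step 1 — a INNER JOIN b on code → 2 row(s).
Then INNER JOIN `flights c` on grp_id: keep only rows whose b.grp_id appears in c.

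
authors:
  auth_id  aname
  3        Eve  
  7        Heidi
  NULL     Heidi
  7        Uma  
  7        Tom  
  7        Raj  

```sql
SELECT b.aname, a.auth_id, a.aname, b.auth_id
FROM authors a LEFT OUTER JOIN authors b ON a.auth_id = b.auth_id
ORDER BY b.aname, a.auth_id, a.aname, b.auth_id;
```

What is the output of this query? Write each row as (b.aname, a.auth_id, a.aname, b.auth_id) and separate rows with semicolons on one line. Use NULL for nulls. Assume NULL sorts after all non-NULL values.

LEFT JOIN keeps every row from `authors a`; unmatched rows get NULL for `authors b`'s columns.
Matching on a.auth_id = b.auth_id. A NULL in a compared column never satisfies the condition.
- auth_id=3: 1 matching b row(s), so 1 row(s) emitted.
- auth_id=7: 4 matching b row(s), so 4 row(s) emitted.
- auth_id=NULL: no b row matches, row kept with b columns NULL.
- auth_id=7: 4 matching b row(s), so 4 row(s) emitted.
- auth_id=7: 4 matching b row(s), so 4 row(s) emitted.
- auth_id=7: 4 matching b row(s), so 4 row(s) emitted.

(Eve, 3, Eve, 3); (Heidi, 7, Heidi, 7); (Heidi, 7, Raj, 7); (Heidi, 7, Tom, 7); (Heidi, 7, Uma, 7); (Raj, 7, Heidi, 7); (Raj, 7, Raj, 7); (Raj, 7, Tom, 7); (Raj, 7, Uma, 7); (Tom, 7, Heidi, 7); (Tom, 7, Raj, 7); (Tom, 7, Tom, 7); (Tom, 7, Uma, 7); (Uma, 7, Heidi, 7); (Uma, 7, Raj, 7); (Uma, 7, Tom, 7); (Uma, 7, Uma, 7); (NULL, NULL, Heidi, NULL)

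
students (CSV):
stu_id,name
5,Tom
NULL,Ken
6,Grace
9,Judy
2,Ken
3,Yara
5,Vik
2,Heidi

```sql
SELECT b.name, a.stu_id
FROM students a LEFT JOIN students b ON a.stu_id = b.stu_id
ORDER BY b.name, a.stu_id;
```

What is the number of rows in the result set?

LEFT JOIN keeps every row from `students a`; unmatched rows get NULL for `students b`'s columns.
Matching on a.stu_id = b.stu_id. A NULL in a compared column never satisfies the condition.
- a (stu_id=5) pairs with 2 row(s) of b.
- a (stu_id=NULL) has no partner → padded with NULL.
- a (stu_id=6) pairs with 1 row(s) of b.
- a (stu_id=9) pairs with 1 row(s) of b.
- a (stu_id=2) pairs with 2 row(s) of b.
- a (stu_id=3) pairs with 1 row(s) of b.
- a (stu_id=5) pairs with 2 row(s) of b.
- a (stu_id=2) pairs with 2 row(s) of b.
Total: 11 matched + 1 padded = 12 rows.

12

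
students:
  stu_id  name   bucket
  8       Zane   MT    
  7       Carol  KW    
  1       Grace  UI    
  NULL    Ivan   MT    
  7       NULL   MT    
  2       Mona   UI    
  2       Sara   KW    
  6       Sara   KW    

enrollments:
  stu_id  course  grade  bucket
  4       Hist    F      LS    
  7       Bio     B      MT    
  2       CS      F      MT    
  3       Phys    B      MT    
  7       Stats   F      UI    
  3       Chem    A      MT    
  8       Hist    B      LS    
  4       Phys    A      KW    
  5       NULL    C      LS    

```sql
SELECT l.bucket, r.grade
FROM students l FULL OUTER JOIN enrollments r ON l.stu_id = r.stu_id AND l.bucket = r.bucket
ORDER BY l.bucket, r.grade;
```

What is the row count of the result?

FULL OUTER JOIN keeps every row from both sides; unmatched rows get NULL for the other side's columns.
Matching on l.stu_id = r.stu_id AND l.bucket = r.bucket. A NULL in a compared column never satisfies the condition.
Matched pairs: 1; unmatched l rows kept: 7; unmatched r rows kept: 8.
Total: 1 matched + 15 padded = 16 rows.

16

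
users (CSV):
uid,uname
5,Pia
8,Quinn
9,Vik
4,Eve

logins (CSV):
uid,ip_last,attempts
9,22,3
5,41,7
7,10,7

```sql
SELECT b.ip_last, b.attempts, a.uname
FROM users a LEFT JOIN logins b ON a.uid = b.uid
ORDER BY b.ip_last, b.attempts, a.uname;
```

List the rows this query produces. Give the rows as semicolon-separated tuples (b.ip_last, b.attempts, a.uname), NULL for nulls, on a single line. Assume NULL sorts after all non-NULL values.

LEFT JOIN keeps every row from `users`; unmatched rows get NULL for `logins`'s columns.
Matching on a.uid = b.uid.
- a row (uid=5): matches 1 b row(s) → 1 output row(s).
- a row (uid=8): no match → kept, b columns NULL.
- a row (uid=9): matches 1 b row(s) → 1 output row(s).
- a row (uid=4): no match → kept, b columns NULL.
After projecting and ordering:
b.ip_last | b.attempts | a.uname
22 | 3 | Vik
41 | 7 | Pia
NULL | NULL | Eve
NULL | NULL | Quinn

(22, 3, Vik); (41, 7, Pia); (NULL, NULL, Eve); (NULL, NULL, Quinn)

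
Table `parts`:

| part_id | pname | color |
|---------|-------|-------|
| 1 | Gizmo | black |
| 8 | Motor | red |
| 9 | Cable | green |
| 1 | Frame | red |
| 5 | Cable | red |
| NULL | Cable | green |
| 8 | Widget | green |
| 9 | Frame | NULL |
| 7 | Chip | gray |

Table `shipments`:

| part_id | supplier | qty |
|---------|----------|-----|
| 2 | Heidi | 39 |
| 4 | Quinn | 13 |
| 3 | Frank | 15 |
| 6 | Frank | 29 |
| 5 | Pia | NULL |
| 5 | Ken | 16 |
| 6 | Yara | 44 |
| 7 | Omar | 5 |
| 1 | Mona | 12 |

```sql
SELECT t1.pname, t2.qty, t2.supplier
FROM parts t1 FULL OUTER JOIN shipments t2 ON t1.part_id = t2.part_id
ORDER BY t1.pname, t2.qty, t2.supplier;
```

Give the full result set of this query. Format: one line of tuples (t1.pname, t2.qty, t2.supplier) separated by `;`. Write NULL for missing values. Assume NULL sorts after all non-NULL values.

(Cable, 16, Ken); (Cable, NULL, Pia); (Cable, NULL, NULL); (Cable, NULL, NULL); (Chip, 5, Omar); (Frame, 12, Mona); (Frame, NULL, NULL); (Gizmo, 12, Mona); (Motor, NULL, NULL); (Widget, NULL, NULL); (NULL, 13, Quinn); (NULL, 15, Frank); (NULL, 29, Frank); (NULL, 39, Heidi); (NULL, 44, Yara)

FULL OUTER JOIN keeps every row from both sides; unmatched rows get NULL for the other side's columns.
Matching on t1.part_id = t2.part_id. A NULL in a compared column never satisfies the condition.
- t1 (part_id=1) pairs with 1 row(s) of t2.
- t1 (part_id=8) has no partner → padded with NULL.
- t1 (part_id=9) has no partner → padded with NULL.
- t1 (part_id=1) pairs with 1 row(s) of t2.
- t1 (part_id=5) pairs with 2 row(s) of t2.
- t1 (part_id=NULL) has no partner → padded with NULL.
- t1 (part_id=8) has no partner → padded with NULL.
- t1 (part_id=9) has no partner → padded with NULL.
- t1 (part_id=7) pairs with 1 row(s) of t2.
- 5 t2 row(s) had no t1 match → kept, t1 columns NULL.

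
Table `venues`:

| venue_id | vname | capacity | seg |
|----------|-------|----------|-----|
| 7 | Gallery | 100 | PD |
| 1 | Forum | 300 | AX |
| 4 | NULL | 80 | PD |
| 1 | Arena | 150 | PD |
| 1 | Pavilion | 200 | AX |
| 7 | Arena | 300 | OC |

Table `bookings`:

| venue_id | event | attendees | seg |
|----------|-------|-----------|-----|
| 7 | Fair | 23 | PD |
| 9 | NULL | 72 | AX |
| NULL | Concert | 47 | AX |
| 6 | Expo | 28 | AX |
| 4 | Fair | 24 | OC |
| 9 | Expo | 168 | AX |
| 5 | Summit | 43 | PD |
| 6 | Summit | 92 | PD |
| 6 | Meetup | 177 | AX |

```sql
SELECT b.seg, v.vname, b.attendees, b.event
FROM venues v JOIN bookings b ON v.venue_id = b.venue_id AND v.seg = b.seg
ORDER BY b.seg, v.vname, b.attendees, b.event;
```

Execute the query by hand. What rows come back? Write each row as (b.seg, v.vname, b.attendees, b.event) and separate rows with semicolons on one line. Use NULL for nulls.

(PD, Gallery, 23, Fair)

INNER JOIN keeps only pairs where the ON condition holds.
Matching on v.venue_id = b.venue_id AND v.seg = b.seg. A NULL in a compared column never satisfies the condition.
- v row (venue_id=7, seg=PD): matches 1 b row(s) → 1 output row(s).
- v row (venue_id=1, seg=AX): no match → dropped.
- v row (venue_id=4, seg=PD): no match → dropped.
- v row (venue_id=1, seg=PD): no match → dropped.
- v row (venue_id=1, seg=AX): no match → dropped.
- v row (venue_id=7, seg=OC): no match → dropped.
After projecting and ordering:
b.seg | v.vname | b.attendees | b.event
PD | Gallery | 23 | Fair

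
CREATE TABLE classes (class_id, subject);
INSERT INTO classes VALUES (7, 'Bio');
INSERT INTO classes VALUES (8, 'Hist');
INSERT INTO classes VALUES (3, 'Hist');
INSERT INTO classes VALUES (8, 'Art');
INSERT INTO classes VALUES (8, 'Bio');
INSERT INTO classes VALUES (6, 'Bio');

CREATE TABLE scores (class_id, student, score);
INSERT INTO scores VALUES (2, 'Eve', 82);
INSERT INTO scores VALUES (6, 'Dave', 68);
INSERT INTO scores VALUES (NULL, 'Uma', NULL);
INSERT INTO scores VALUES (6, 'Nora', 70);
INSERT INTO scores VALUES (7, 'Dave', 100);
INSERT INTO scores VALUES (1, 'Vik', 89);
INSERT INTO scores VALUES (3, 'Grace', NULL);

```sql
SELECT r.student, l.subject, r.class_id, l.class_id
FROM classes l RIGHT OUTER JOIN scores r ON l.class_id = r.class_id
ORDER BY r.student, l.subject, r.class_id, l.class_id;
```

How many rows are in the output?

RIGHT JOIN keeps every row from `scores`; unmatched rows get NULL for `classes`'s columns.
Matching on l.class_id = r.class_id. A NULL in a compared column never satisfies the condition.
- l row (class_id=7): matches 1 r row(s) → 1 output row(s).
- l row (class_id=8): no match.
- l row (class_id=3): matches 1 r row(s) → 1 output row(s).
- l row (class_id=8): no match.
- l row (class_id=8): no match.
- l row (class_id=6): matches 2 r row(s) → 2 output row(s).
- 3 r row(s) had no l match → kept, l columns NULL.
Total: 4 matched + 3 padded = 7 rows.

7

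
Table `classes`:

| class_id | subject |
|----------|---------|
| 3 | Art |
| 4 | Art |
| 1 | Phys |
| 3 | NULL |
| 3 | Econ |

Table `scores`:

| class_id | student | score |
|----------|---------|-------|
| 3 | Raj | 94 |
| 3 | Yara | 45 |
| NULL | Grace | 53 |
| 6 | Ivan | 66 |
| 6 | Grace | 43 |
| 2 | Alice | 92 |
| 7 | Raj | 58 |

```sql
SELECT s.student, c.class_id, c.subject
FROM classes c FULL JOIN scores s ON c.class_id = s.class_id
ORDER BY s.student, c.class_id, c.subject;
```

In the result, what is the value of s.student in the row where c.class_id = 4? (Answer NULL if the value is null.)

FULL OUTER JOIN keeps every row from both sides; unmatched rows get NULL for the other side's columns.
Matching on c.class_id = s.class_id. A NULL in a compared column never satisfies the condition.
- c (class_id=3) pairs with 2 row(s) of s.
- c (class_id=4) has no partner → padded with NULL.
- c (class_id=1) has no partner → padded with NULL.
- c (class_id=3) pairs with 2 row(s) of s.
- c (class_id=3) pairs with 2 row(s) of s.
- 5 row(s) from s found no c partner → padded with NULL.

NULL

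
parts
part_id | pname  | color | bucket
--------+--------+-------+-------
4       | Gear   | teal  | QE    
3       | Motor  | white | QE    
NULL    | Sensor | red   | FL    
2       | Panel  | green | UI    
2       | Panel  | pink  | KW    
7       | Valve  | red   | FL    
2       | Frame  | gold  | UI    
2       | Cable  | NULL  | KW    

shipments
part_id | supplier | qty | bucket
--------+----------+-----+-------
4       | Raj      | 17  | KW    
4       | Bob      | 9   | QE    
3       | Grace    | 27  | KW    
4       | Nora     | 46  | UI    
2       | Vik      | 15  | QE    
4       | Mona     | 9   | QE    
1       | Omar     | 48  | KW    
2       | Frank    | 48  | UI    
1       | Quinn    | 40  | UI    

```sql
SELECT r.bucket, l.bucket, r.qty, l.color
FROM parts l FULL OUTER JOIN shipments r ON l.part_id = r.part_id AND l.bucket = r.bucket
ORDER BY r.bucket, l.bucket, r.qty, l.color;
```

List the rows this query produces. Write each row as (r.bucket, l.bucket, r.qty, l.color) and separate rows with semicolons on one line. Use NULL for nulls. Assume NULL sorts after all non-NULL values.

(KW, NULL, 17, NULL); (KW, NULL, 27, NULL); (KW, NULL, 48, NULL); (QE, QE, 9, teal); (QE, QE, 9, teal); (QE, NULL, 15, NULL); (UI, UI, 48, gold); (UI, UI, 48, green); (UI, NULL, 40, NULL); (UI, NULL, 46, NULL); (NULL, FL, NULL, red); (NULL, FL, NULL, red); (NULL, KW, NULL, pink); (NULL, KW, NULL, NULL); (NULL, QE, NULL, white)

FULL OUTER JOIN keeps every row from both sides; unmatched rows get NULL for the other side's columns.
Matching on l.part_id = r.part_id AND l.bucket = r.bucket. A NULL in a compared column never satisfies the condition.
Matched pairs: 4; unmatched l rows kept: 5; unmatched r rows kept: 6.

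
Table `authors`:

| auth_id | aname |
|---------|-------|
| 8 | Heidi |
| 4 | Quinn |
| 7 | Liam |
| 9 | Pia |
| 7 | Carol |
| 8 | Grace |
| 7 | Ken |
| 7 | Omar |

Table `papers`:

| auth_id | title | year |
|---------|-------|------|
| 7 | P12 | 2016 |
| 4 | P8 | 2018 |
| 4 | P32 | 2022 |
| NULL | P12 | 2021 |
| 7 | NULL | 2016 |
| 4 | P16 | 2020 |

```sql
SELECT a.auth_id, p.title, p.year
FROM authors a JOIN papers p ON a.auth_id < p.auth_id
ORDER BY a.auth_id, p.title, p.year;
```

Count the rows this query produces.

2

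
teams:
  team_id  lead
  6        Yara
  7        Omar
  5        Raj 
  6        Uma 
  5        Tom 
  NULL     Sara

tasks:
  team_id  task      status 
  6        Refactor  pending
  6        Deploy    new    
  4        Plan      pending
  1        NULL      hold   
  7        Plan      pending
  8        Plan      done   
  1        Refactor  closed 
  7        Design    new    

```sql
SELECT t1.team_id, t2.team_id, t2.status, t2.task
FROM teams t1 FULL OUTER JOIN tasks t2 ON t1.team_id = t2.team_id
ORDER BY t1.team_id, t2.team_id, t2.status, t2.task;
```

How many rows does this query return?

FULL OUTER JOIN keeps every row from both sides; unmatched rows get NULL for the other side's columns.
Matching on t1.team_id = t2.team_id. A NULL in a compared column never satisfies the condition.
- team_id=6: 2 matching t2 row(s), so 2 row(s) emitted.
- team_id=7: 2 matching t2 row(s), so 2 row(s) emitted.
- team_id=5: no t2 row matches, row kept with t2 columns NULL.
- team_id=6: 2 matching t2 row(s), so 2 row(s) emitted.
- team_id=5: no t2 row matches, row kept with t2 columns NULL.
- team_id=NULL: no t2 row matches, row kept with t2 columns NULL.
- 4 row(s) from t2 found no t1 partner → padded with NULL.
Total: 6 matched + 7 padded = 13 rows.

13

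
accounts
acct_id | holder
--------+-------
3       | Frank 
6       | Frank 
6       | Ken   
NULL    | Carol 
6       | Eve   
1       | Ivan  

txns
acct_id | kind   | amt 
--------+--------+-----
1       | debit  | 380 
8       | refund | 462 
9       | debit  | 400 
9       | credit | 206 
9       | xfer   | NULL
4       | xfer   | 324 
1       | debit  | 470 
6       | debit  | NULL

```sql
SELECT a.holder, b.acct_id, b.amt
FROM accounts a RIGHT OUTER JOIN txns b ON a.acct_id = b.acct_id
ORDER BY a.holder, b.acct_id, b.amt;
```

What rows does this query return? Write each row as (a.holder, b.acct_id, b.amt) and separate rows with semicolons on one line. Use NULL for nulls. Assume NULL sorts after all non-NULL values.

(Eve, 6, NULL); (Frank, 6, NULL); (Ivan, 1, 380); (Ivan, 1, 470); (Ken, 6, NULL); (NULL, 4, 324); (NULL, 8, 462); (NULL, 9, 206); (NULL, 9, 400); (NULL, 9, NULL)

RIGHT JOIN keeps every row from `txns`; unmatched rows get NULL for `accounts`'s columns.
Matching on a.acct_id = b.acct_id. A NULL in a compared column never satisfies the condition.
Matched pairs: 5; unmatched b rows kept: 5.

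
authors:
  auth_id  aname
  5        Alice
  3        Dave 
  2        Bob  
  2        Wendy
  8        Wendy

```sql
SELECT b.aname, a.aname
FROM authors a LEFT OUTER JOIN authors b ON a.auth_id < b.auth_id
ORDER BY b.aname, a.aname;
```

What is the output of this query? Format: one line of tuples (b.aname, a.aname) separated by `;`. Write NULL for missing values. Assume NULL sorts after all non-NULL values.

(Alice, Bob); (Alice, Dave); (Alice, Wendy); (Dave, Bob); (Dave, Wendy); (Wendy, Alice); (Wendy, Bob); (Wendy, Dave); (Wendy, Wendy); (NULL, Wendy)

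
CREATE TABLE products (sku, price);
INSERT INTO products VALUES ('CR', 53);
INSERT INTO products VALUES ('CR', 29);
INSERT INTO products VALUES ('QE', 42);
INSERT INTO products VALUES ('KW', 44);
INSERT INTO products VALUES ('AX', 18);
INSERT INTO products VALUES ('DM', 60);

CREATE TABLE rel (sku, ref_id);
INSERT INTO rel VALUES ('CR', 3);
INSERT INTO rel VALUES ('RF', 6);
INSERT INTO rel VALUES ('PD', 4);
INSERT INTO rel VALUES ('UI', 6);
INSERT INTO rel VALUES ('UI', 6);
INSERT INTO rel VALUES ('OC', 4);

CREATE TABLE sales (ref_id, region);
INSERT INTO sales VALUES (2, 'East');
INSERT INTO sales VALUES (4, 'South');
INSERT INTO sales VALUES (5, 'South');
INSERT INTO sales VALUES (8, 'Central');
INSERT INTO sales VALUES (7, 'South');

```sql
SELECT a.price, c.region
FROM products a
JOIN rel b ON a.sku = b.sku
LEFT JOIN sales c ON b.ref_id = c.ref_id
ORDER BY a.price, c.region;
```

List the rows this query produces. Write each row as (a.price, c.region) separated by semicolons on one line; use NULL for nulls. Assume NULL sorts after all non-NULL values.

(29, NULL); (53, NULL)

Joins associate left-to-right: products INNER JOIN rel on sku gives 2 intermediate row(s).
Then LEFT JOIN `sales c` on ref_id: each of those 2 rows is kept; rows whose b.ref_id has no match in c get NULL for c's columns.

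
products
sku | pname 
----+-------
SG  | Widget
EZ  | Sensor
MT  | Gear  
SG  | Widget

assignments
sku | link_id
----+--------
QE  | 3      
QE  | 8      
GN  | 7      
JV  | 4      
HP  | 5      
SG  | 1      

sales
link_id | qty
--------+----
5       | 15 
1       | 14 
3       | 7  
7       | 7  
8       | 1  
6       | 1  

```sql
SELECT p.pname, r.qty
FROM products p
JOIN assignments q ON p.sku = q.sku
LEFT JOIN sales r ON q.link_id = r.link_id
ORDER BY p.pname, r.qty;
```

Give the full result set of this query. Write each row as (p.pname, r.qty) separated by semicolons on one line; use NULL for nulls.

(Widget, 14); (Widget, 14)

Evaluate left to right. First `products p INNER JOIN assignments q` on sku: 2 row(s).
Then LEFT JOIN `sales r` on link_id: each of those 2 rows is kept; rows whose q.link_id has no match in r get NULL for r's columns.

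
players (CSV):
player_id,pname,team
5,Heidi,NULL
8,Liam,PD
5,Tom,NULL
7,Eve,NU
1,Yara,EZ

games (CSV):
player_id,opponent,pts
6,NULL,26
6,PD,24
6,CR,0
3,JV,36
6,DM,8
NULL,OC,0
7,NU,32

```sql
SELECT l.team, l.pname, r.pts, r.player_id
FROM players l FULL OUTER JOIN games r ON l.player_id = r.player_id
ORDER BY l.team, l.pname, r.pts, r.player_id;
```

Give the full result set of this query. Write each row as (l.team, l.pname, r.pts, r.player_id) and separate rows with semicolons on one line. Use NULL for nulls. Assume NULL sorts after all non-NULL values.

(EZ, Yara, NULL, NULL); (NU, Eve, 32, 7); (PD, Liam, NULL, NULL); (NULL, Heidi, NULL, NULL); (NULL, Tom, NULL, NULL); (NULL, NULL, 0, 6); (NULL, NULL, 0, NULL); (NULL, NULL, 8, 6); (NULL, NULL, 24, 6); (NULL, NULL, 26, 6); (NULL, NULL, 36, 3)

FULL OUTER JOIN keeps every row from both sides; unmatched rows get NULL for the other side's columns.
Matching on l.player_id = r.player_id. A NULL in a compared column never satisfies the condition.
- l[0] player_id=5 → no match; kept with NULLs on the r side.
- l[1] player_id=8 → no match; kept with NULLs on the r side.
- l[2] player_id=5 → no match; kept with NULLs on the r side.
- l[3] player_id=7 → 1 match(es) in r → 1 row(s).
- l[4] player_id=1 → no match; kept with NULLs on the r side.
- 6 row(s) from r found no l partner → padded with NULL.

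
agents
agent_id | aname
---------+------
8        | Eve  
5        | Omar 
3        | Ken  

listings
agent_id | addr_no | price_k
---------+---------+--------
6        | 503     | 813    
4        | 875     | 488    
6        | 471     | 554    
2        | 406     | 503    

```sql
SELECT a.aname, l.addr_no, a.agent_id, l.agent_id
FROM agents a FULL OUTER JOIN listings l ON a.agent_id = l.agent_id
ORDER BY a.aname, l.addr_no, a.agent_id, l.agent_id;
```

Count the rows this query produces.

7

FULL OUTER JOIN keeps every row from both sides; unmatched rows get NULL for the other side's columns.
Matching on a.agent_id = l.agent_id.
Matched pairs: 0; unmatched a rows kept: 3; unmatched l rows kept: 4.
Total: 0 matched + 7 padded = 7 rows.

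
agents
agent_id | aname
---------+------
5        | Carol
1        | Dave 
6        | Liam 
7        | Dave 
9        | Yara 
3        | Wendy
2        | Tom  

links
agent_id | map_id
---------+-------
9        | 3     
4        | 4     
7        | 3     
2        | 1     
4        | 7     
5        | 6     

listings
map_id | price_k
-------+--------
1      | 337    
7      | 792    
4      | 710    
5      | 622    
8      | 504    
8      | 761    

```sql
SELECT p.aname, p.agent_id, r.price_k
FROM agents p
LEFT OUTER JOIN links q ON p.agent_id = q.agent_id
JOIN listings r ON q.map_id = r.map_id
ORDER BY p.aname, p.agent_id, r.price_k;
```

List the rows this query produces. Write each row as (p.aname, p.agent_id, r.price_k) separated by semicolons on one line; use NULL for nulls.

(Tom, 2, 337)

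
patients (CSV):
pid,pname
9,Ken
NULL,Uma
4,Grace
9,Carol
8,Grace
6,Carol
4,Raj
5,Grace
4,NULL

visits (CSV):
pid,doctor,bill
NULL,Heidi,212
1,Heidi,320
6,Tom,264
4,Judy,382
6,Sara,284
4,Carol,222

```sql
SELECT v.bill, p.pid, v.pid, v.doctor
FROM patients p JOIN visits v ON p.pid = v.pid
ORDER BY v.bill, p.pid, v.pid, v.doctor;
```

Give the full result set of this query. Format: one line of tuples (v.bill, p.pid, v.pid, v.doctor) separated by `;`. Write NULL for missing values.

INNER JOIN keeps only pairs where the ON condition holds.
Matching on p.pid = v.pid. A NULL in a compared column never satisfies the condition.
Matched pairs: 8.

(222, 4, 4, Carol); (222, 4, 4, Carol); (222, 4, 4, Carol); (264, 6, 6, Tom); (284, 6, 6, Sara); (382, 4, 4, Judy); (382, 4, 4, Judy); (382, 4, 4, Judy)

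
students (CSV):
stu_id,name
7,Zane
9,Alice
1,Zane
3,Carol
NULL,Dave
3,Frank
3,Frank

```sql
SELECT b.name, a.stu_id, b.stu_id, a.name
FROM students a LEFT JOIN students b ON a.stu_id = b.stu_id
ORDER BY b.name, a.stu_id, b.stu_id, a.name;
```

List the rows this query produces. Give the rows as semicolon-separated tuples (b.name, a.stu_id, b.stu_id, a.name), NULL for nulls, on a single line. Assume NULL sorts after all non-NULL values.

LEFT JOIN keeps every row from `students a`; unmatched rows get NULL for `students b`'s columns.
Matching on a.stu_id = b.stu_id. A NULL in a compared column never satisfies the condition.
- a (stu_id=7) pairs with 1 row(s) of b.
- a (stu_id=9) pairs with 1 row(s) of b.
- a (stu_id=1) pairs with 1 row(s) of b.
- a (stu_id=3) pairs with 3 row(s) of b.
- a (stu_id=NULL) has no partner → padded with NULL.
- a (stu_id=3) pairs with 3 row(s) of b.
- a (stu_id=3) pairs with 3 row(s) of b.

(Alice, 9, 9, Alice); (Carol, 3, 3, Carol); (Carol, 3, 3, Frank); (Carol, 3, 3, Frank); (Frank, 3, 3, Carol); (Frank, 3, 3, Carol); (Frank, 3, 3, Frank); (Frank, 3, 3, Frank); (Frank, 3, 3, Frank); (Frank, 3, 3, Frank); (Zane, 1, 1, Zane); (Zane, 7, 7, Zane); (NULL, NULL, NULL, Dave)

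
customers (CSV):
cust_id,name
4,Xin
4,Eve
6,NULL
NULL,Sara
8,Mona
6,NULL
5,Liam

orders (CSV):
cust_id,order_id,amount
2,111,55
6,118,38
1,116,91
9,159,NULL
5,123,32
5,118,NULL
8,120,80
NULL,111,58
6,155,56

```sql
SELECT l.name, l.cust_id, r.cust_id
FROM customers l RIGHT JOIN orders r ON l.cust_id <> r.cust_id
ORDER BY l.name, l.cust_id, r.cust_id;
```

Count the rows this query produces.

42

RIGHT JOIN keeps every row from `orders`; unmatched rows get NULL for `customers`'s columns.
Matching on l.cust_id <> r.cust_id. A NULL in a compared column never satisfies the condition.
- l (cust_id=4) pairs with 8 row(s) of r.
- l (cust_id=4) pairs with 8 row(s) of r.
- l (cust_id=6) pairs with 6 row(s) of r.
- l (cust_id=NULL) has no partner in r.
- l (cust_id=8) pairs with 7 row(s) of r.
- l (cust_id=6) pairs with 6 row(s) of r.
- l (cust_id=5) pairs with 6 row(s) of r.
- 1 r row(s) had no l match → kept, l columns NULL.
Total: 41 matched + 1 padded = 42 rows.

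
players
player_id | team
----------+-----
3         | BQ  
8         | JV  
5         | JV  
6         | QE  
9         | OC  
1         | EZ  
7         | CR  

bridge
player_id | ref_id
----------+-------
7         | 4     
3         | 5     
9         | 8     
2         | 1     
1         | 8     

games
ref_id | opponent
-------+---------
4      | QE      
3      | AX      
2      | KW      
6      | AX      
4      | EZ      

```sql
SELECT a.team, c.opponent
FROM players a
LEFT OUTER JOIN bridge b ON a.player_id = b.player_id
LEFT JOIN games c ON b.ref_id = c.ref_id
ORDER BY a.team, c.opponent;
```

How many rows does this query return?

8

Joins associate left-to-right: players LEFT JOIN bridge on player_id gives 7 intermediate row(s).
Then LEFT JOIN `games c` on ref_id: each of those 7 rows is kept; rows whose b.ref_id has no match in c get NULL for c's columns.
Result: 8 row(s).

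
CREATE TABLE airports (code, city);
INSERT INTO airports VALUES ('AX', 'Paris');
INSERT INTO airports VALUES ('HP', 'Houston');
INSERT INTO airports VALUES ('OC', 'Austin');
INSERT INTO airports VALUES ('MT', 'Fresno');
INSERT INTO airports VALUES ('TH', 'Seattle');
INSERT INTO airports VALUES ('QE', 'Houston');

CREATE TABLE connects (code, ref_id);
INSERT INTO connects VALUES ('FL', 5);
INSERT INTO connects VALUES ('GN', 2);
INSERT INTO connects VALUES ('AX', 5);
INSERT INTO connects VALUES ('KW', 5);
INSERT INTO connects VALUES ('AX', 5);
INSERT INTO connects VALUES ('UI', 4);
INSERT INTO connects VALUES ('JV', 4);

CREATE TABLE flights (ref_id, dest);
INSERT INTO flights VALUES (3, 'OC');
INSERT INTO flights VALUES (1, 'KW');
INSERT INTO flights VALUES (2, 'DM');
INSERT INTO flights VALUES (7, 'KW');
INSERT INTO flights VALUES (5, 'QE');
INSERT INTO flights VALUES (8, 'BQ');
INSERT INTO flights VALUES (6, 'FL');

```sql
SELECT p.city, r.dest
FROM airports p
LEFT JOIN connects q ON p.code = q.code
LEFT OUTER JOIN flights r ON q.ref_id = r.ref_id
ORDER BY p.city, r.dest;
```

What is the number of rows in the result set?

Step 1 — p LEFT JOIN q on code → 7 row(s).
Then LEFT JOIN `flights r` on ref_id: each of those 7 rows is kept; rows whose q.ref_id has no match in r get NULL for r's columns.
Result: 7 row(s).

7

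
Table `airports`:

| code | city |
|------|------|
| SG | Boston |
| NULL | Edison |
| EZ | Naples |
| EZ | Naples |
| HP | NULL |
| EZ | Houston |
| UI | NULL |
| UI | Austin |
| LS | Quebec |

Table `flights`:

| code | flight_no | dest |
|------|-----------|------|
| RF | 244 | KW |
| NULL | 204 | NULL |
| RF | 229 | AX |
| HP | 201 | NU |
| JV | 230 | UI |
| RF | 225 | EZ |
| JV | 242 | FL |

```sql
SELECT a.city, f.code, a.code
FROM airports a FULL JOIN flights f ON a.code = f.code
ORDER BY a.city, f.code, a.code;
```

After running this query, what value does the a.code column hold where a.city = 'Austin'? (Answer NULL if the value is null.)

UI

FULL OUTER JOIN keeps every row from both sides; unmatched rows get NULL for the other side's columns.
Matching on a.code = f.code. A NULL in a compared column never satisfies the condition.
Matched pairs: 1; unmatched a rows kept: 8; unmatched f rows kept: 6.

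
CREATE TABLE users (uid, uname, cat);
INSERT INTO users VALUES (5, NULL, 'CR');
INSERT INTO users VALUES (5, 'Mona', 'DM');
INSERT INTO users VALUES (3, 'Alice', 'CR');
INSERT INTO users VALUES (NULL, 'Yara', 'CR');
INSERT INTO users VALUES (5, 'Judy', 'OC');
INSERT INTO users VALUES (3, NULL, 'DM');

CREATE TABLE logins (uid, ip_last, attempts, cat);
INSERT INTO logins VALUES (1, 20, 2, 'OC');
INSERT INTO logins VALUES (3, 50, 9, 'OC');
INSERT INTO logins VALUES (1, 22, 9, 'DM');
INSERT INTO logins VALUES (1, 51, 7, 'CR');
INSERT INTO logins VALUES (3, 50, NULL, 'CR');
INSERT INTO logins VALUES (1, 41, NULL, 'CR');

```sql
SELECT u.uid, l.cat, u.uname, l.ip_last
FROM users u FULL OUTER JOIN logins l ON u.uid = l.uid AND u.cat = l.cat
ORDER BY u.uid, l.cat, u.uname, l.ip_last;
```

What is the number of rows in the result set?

11

FULL OUTER JOIN keeps every row from both sides; unmatched rows get NULL for the other side's columns.
Matching on u.uid = l.uid AND u.cat = l.cat. A NULL in a compared column never satisfies the condition.
Matched pairs: 1; unmatched u rows kept: 5; unmatched l rows kept: 5.
Total: 1 matched + 10 padded = 11 rows.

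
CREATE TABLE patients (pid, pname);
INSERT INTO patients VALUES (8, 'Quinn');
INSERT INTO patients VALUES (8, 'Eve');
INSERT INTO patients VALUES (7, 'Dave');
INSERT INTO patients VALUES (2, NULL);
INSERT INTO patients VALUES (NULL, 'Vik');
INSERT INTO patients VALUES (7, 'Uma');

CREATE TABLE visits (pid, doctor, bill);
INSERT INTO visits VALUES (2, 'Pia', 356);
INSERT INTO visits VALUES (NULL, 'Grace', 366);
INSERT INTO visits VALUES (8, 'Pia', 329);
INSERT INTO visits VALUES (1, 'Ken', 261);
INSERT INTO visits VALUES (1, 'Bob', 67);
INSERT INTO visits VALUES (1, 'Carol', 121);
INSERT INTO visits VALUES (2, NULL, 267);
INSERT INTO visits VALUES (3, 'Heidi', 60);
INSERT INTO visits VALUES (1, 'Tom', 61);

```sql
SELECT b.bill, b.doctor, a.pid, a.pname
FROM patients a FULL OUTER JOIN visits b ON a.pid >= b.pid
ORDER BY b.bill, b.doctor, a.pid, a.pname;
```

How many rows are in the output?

FULL OUTER JOIN keeps every row from both sides; unmatched rows get NULL for the other side's columns.
Matching on a.pid >= b.pid. A NULL in a compared column never satisfies the condition.
Matched pairs: 36; unmatched a rows kept: 1; unmatched b rows kept: 1.
Total: 36 matched + 2 padded = 38 rows.

38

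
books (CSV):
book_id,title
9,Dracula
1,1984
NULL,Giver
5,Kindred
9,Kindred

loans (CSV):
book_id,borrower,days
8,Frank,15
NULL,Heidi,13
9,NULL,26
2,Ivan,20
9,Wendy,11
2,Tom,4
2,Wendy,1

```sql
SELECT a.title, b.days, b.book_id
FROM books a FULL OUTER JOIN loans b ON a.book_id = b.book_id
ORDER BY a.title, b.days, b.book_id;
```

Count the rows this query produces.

FULL OUTER JOIN keeps every row from both sides; unmatched rows get NULL for the other side's columns.
Matching on a.book_id = b.book_id. A NULL in a compared column never satisfies the condition.
Matched pairs: 4; unmatched a rows kept: 3; unmatched b rows kept: 5.
Total: 4 matched + 8 padded = 12 rows.

12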